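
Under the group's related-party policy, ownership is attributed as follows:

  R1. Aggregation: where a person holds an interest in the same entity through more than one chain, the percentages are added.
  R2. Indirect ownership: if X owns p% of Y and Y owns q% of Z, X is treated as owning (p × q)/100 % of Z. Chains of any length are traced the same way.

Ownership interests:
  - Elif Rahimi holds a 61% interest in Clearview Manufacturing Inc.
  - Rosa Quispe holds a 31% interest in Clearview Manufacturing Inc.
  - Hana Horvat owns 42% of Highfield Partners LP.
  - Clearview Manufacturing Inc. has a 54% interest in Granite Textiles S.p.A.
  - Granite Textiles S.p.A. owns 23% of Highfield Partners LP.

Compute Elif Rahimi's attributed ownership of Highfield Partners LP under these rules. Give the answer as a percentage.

7.5762%

Chain via Clearview Manufacturing Inc. → Granite Textiles S.p.A. (R2): 61% × 54% × 23% = 7.5762% of Highfield Partners LP.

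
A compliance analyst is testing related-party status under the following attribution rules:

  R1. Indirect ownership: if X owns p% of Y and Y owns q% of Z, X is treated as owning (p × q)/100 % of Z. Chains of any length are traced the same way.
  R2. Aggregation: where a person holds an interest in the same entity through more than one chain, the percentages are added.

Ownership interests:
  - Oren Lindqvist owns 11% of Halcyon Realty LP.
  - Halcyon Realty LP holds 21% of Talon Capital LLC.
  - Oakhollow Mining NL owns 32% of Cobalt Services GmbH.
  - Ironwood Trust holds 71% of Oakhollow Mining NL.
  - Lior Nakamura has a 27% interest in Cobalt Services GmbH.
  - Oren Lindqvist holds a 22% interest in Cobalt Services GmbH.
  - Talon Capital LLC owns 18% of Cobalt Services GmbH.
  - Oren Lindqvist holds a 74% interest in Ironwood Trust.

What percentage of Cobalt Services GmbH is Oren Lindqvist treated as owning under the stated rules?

Chain via Ironwood Trust → Oakhollow Mining NL (R1): 74% × 71% × 32% = 16.8128% of Cobalt Services GmbH.
Chain via Halcyon Realty LP → Talon Capital LLC (R1): 11% × 21% × 18% = 0.4158% of Cobalt Services GmbH.
Direct interest in Cobalt Services GmbH: 22%.
Aggregating (R2): 16.8128% + 0.4158% + 22% = 39.2286%.

39.2286%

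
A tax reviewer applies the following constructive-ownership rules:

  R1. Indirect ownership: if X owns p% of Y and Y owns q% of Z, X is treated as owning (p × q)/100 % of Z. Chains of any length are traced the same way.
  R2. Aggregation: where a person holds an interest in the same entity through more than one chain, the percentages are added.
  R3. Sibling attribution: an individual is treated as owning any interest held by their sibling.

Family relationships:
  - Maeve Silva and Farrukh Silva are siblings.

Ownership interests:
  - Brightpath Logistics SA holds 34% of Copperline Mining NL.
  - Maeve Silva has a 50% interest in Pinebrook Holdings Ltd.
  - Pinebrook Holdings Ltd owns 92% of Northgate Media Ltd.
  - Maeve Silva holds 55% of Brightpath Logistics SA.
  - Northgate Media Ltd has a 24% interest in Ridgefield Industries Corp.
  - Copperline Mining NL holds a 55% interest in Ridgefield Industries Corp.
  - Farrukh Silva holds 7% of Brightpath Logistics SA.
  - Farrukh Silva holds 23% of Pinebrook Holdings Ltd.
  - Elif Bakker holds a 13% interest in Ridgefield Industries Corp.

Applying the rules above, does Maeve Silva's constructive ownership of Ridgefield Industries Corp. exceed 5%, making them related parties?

By sibling attribution (R3), Maeve Silva is treated as also owning Farrukh Silva's interest in Pinebrook Holdings Ltd, giving 50% + 23% = 73%.
By sibling attribution (R3), Maeve Silva is treated as also owning Farrukh Silva's interest in Brightpath Logistics SA, giving 55% + 7% = 62%.
Chain via Pinebrook Holdings Ltd → Northgate Media Ltd (R1): 73% × 92% × 24% = 16.1184% of Ridgefield Industries Corp.
Chain via Brightpath Logistics SA → Copperline Mining NL (R1): 62% × 34% × 55% = 11.594% of Ridgefield Industries Corp.
Aggregating (R2): 16.1184% + 11.594% = 27.7124%.
27.7124% exceeds the 5% threshold, so Maeve is a related party to Ridgefield Industries Corp.

Yes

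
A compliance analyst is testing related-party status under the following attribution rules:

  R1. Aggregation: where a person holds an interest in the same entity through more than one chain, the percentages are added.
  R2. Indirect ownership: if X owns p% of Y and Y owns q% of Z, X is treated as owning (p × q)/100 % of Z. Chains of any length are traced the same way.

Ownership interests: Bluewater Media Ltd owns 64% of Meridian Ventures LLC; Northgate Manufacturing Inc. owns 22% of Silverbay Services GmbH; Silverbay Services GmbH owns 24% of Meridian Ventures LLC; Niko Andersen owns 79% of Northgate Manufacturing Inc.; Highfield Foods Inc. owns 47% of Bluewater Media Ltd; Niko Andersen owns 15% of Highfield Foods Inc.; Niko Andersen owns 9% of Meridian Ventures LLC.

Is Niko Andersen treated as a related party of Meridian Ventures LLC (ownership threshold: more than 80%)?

No

Chain via Highfield Foods Inc. → Bluewater Media Ltd (R2): 15% × 47% × 64% = 4.512% of Meridian Ventures LLC.
Chain via Northgate Manufacturing Inc. → Silverbay Services GmbH (R2): 79% × 22% × 24% = 4.1712% of Meridian Ventures LLC.
Direct interest in Meridian Ventures LLC: 9%.
Aggregating (R1): 4.512% + 4.1712% + 9% = 17.6832%.
17.6832% does not exceed the 80% threshold, so Niko is not a related party to Meridian Ventures LLC.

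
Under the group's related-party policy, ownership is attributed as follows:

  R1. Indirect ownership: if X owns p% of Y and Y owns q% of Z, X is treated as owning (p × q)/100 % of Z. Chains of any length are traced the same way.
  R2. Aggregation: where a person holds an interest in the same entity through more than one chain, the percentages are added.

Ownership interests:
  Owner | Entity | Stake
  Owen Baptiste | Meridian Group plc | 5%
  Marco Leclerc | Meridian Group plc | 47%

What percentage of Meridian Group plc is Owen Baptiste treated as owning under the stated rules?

Direct interest in Meridian Group plc: 5%.

5%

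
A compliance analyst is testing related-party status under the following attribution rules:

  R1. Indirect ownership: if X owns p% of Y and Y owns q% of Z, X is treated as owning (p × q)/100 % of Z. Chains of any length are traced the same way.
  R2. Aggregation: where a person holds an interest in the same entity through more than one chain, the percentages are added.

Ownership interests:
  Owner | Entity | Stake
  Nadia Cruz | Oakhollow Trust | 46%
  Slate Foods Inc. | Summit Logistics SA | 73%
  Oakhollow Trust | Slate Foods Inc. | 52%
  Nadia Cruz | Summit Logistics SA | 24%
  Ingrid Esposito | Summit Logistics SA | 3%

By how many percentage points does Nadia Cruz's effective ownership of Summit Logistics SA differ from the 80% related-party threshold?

Chain via Oakhollow Trust → Slate Foods Inc. (R1): 46% × 52% × 73% = 17.4616% of Summit Logistics SA.
Direct interest in Summit Logistics SA: 24%.
Aggregating (R2): 17.4616% + 24% = 41.4616%.
41.4616% falls short of the 80% threshold by 38.5384 percentage points.

38.5384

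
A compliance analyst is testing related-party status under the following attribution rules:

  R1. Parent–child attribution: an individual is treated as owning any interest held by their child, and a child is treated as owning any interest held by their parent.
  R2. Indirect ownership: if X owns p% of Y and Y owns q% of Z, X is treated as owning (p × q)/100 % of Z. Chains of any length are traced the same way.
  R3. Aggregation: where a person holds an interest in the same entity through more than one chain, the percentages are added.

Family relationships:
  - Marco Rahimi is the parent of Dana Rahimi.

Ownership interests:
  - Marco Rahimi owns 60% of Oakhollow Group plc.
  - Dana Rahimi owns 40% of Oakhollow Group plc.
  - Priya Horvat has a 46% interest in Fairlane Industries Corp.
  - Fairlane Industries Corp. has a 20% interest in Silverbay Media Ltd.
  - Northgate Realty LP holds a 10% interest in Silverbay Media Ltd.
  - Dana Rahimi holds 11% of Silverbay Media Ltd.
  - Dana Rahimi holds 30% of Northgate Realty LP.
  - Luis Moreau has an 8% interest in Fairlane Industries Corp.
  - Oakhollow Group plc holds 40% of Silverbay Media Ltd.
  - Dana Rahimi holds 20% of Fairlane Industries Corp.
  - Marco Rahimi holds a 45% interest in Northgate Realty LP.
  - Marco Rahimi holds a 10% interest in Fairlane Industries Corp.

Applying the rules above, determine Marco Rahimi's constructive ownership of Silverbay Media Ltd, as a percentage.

64.5%

By parent–child attribution (R1), Marco Rahimi is treated as also owning Dana Rahimi's interest in Fairlane Industries Corp, giving 10% + 20% = 30%.
By parent–child attribution (R1), Marco Rahimi is treated as also owning Dana Rahimi's interest in Northgate Realty LP, giving 45% + 30% = 75%.
By parent–child attribution (R1), Marco Rahimi is treated as also owning Dana Rahimi's interest in Oakhollow Group plc, giving 60% + 40% = 100%.
By parent–child attribution (R1), Marco Rahimi is treated as owning Dana Rahimi's 11% interest in Silverbay Media Ltd.
Chain via Fairlane Industries Corp. (R2): 30% × 20% = 6% of Silverbay Media Ltd.
Chain via Northgate Realty LP (R2): 75% × 10% = 7.5% of Silverbay Media Ltd.
Chain via Oakhollow Group plc (R2): 100% × 40% = 40% of Silverbay Media Ltd.
Direct interest in Silverbay Media Ltd: 11%.
Aggregating (R3): 6% + 7.5% + 40% + 11% = 64.5%.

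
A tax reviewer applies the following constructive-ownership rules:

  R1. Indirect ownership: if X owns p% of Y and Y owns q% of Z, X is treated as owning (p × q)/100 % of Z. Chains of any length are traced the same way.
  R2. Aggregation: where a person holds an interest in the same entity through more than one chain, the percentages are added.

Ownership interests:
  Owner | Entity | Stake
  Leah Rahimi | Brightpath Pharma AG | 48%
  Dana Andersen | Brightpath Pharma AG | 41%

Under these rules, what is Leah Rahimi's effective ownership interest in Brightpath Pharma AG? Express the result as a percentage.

Direct interest in Brightpath Pharma AG: 48%.

48%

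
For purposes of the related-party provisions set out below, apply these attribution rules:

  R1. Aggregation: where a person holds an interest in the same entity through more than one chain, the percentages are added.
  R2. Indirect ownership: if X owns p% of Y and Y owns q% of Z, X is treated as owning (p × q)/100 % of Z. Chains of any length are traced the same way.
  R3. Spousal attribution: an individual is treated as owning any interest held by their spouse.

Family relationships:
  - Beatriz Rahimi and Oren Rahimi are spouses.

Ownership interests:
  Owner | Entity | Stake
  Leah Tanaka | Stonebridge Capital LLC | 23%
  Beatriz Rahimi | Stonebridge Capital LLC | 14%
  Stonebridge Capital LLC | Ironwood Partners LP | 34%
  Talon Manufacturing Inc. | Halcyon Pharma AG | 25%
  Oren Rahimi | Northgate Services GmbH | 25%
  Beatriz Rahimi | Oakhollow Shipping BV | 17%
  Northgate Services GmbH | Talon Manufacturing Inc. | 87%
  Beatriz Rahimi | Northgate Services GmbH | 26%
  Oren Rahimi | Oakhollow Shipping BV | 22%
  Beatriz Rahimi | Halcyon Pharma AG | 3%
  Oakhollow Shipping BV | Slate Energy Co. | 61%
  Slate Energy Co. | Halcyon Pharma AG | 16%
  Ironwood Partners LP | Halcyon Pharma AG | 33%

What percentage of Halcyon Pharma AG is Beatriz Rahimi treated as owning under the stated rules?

By spousal attribution (R3), Beatriz Rahimi is treated as also owning Oren Rahimi's interest in Oakhollow Shipping BV, giving 17% + 22% = 39%.
By spousal attribution (R3), Beatriz Rahimi is treated as also owning Oren Rahimi's interest in Northgate Services GmbH, giving 26% + 25% = 51%.
Chain via Stonebridge Capital LLC → Ironwood Partners LP (R2): 14% × 34% × 33% = 1.5708% of Halcyon Pharma AG.
Chain via Oakhollow Shipping BV → Slate Energy Co. (R2): 39% × 61% × 16% = 3.8064% of Halcyon Pharma AG.
Chain via Northgate Services GmbH → Talon Manufacturing Inc. (R2): 51% × 87% × 25% = 11.0925% of Halcyon Pharma AG.
Direct interest in Halcyon Pharma AG: 3%.
Aggregating (R1): 1.5708% + 3.8064% + 11.0925% + 3% = 19.4697%.

19.4697%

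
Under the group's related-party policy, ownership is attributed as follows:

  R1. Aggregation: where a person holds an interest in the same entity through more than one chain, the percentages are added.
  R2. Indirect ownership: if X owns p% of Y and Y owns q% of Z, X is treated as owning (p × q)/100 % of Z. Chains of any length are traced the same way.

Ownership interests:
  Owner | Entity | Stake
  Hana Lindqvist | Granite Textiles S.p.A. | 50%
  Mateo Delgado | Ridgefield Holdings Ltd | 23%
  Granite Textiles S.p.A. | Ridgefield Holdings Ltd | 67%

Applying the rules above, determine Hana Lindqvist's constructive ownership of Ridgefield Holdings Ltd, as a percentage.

33.5%

Chain via Granite Textiles S.p.A. (R2): 50% × 67% = 33.5% of Ridgefield Holdings Ltd.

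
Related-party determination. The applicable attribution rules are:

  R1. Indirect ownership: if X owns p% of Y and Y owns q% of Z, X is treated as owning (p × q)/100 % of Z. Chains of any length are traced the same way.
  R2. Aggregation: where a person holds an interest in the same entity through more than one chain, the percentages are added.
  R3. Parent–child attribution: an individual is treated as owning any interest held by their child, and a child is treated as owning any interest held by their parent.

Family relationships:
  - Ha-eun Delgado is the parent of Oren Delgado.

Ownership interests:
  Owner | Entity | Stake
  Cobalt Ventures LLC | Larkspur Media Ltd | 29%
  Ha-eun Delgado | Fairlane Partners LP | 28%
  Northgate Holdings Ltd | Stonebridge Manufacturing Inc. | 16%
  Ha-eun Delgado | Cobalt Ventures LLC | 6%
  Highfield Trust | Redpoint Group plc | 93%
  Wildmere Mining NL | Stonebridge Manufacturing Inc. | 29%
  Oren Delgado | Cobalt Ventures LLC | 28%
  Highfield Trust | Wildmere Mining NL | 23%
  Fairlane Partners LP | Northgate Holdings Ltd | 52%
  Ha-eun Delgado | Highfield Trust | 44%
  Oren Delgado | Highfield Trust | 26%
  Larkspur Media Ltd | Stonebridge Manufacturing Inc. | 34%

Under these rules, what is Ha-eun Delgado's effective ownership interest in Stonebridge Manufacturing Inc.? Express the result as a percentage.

By parent–child attribution (R3), Ha-eun Delgado is treated as also owning Oren Delgado's interest in Cobalt Ventures LLC, giving 6% + 28% = 34%.
By parent–child attribution (R3), Ha-eun Delgado is treated as also owning Oren Delgado's interest in Highfield Trust, giving 44% + 26% = 70%.
Chain via Cobalt Ventures LLC → Larkspur Media Ltd (R1): 34% × 29% × 34% = 3.3524% of Stonebridge Manufacturing Inc.
Chain via Highfield Trust → Wildmere Mining NL (R1): 70% × 23% × 29% = 4.669% of Stonebridge Manufacturing Inc.
Chain via Fairlane Partners LP → Northgate Holdings Ltd (R1): 28% × 52% × 16% = 2.3296% of Stonebridge Manufacturing Inc.
Aggregating (R2): 3.3524% + 4.669% + 2.3296% = 10.351%.

10.351%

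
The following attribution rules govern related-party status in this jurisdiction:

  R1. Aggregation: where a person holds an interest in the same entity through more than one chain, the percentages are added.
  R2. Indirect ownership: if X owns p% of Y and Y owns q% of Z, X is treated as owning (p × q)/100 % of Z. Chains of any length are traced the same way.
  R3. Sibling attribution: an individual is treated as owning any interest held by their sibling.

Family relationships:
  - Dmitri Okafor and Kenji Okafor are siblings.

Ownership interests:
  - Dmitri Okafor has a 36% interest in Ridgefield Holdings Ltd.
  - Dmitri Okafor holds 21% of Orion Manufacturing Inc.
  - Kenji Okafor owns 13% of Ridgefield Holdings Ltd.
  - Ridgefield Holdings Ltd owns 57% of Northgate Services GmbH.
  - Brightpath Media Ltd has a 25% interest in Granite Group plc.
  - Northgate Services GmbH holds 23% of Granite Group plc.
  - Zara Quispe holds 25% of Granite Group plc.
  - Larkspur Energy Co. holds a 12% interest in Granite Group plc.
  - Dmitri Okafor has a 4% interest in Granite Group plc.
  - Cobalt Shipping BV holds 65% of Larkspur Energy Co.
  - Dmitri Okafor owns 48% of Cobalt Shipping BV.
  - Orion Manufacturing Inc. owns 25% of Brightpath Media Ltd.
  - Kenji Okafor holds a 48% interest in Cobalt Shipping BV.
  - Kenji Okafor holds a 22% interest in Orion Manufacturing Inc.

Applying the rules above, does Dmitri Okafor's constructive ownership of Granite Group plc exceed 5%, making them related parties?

By sibling attribution (R3), Dmitri Okafor is treated as also owning Kenji Okafor's interest in Ridgefield Holdings Ltd, giving 36% + 13% = 49%.
By sibling attribution (R3), Dmitri Okafor is treated as also owning Kenji Okafor's interest in Orion Manufacturing Inc, giving 21% + 22% = 43%.
By sibling attribution (R3), Dmitri Okafor is treated as also owning Kenji Okafor's interest in Cobalt Shipping BV, giving 48% + 48% = 96%.
Chain via Ridgefield Holdings Ltd → Northgate Services GmbH (R2): 49% × 57% × 23% = 6.4239% of Granite Group plc.
Chain via Orion Manufacturing Inc. → Brightpath Media Ltd (R2): 43% × 25% × 25% = 2.6875% of Granite Group plc.
Chain via Cobalt Shipping BV → Larkspur Energy Co. (R2): 96% × 65% × 12% = 7.488% of Granite Group plc.
Direct interest in Granite Group plc: 4%.
Aggregating (R1): 6.4239% + 2.6875% + 7.488% + 4% = 20.5994%.
20.5994% exceeds the 5% threshold, so Dmitri is a related party to Granite Group plc.

Yes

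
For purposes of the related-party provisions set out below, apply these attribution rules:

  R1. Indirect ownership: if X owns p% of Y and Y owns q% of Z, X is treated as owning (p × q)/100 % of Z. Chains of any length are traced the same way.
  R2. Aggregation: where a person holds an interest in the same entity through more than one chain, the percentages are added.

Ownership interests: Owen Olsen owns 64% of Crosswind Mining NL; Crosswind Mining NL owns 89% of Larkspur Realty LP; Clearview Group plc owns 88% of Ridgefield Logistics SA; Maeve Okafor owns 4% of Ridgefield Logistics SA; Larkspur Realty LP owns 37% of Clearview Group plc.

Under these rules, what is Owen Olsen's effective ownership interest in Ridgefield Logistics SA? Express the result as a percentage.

18.546176%

Chain via Crosswind Mining NL → Larkspur Realty LP → Clearview Group plc (R1): 64% × 89% × 37% × 88% = 18.546176% of Ridgefield Logistics SA.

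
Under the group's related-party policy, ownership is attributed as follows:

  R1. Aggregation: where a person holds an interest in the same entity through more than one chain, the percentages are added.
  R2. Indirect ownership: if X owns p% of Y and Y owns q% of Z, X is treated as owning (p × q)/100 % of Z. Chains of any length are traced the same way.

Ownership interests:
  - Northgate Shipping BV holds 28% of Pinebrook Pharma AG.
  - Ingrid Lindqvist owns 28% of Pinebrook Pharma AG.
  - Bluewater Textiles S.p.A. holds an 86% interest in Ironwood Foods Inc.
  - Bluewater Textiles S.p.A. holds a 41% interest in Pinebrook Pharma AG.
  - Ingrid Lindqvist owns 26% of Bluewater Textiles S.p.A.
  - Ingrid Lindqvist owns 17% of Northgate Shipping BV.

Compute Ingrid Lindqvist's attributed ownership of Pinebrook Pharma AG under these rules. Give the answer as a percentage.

Chain via Northgate Shipping BV (R2): 17% × 28% = 4.76% of Pinebrook Pharma AG.
Chain via Bluewater Textiles S.p.A. (R2): 26% × 41% = 10.66% of Pinebrook Pharma AG.
Direct interest in Pinebrook Pharma AG: 28%.
Aggregating (R1): 4.76% + 10.66% + 28% = 43.42%.

43.42%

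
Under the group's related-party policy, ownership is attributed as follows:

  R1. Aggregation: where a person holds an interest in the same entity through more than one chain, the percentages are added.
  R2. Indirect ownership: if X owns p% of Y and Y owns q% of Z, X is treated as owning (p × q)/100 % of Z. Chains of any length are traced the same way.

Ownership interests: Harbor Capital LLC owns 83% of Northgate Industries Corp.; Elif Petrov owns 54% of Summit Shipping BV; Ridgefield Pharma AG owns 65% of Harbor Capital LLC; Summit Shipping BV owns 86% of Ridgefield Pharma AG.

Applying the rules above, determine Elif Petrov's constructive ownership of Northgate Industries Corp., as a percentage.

25.05438%

Chain via Summit Shipping BV → Ridgefield Pharma AG → Harbor Capital LLC (R2): 54% × 86% × 65% × 83% = 25.05438% of Northgate Industries Corp.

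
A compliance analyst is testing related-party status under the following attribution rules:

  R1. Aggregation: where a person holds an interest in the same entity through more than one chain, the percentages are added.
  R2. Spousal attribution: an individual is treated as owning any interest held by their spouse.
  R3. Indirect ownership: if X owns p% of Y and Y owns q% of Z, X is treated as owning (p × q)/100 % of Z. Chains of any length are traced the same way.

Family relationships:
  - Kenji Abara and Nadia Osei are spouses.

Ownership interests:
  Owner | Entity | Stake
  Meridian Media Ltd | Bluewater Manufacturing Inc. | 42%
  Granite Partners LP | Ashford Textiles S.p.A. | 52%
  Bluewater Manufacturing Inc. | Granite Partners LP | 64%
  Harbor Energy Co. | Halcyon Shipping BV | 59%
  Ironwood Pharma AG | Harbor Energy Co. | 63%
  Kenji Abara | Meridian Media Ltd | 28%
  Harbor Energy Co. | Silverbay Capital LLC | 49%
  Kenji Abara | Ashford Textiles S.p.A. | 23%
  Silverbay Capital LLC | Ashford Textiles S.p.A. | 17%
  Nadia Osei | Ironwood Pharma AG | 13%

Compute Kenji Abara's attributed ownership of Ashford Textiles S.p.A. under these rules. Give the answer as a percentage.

27.595955%

By spousal attribution (R2), Kenji Abara is treated as owning Nadia Osei's 13% interest in Ironwood Pharma AG.
Chain via Meridian Media Ltd → Bluewater Manufacturing Inc. → Granite Partners LP (R3): 28% × 42% × 64% × 52% = 3.913728% of Ashford Textiles S.p.A.
Direct interest in Ashford Textiles S.p.A: 23%.
Chain via Ironwood Pharma AG → Harbor Energy Co. → Silverbay Capital LLC (R3): 13% × 63% × 49% × 17% = 0.682227% of Ashford Textiles S.p.A.
Aggregating (R1): 3.913728% + 23% + 0.682227% = 27.595955%.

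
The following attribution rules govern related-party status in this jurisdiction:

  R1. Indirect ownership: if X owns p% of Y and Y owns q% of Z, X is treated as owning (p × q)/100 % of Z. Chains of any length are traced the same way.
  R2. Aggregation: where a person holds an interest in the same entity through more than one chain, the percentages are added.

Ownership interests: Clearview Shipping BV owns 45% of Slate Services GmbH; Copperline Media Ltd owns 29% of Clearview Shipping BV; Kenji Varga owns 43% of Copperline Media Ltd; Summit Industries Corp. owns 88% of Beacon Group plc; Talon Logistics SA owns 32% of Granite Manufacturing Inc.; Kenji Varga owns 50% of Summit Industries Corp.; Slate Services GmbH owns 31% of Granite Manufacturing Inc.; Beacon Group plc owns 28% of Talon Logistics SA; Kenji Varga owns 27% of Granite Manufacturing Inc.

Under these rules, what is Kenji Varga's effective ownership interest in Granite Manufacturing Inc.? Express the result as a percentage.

Chain via Copperline Media Ltd → Clearview Shipping BV → Slate Services GmbH (R1): 43% × 29% × 45% × 31% = 1.739565% of Granite Manufacturing Inc.
Chain via Summit Industries Corp. → Beacon Group plc → Talon Logistics SA (R1): 50% × 88% × 28% × 32% = 3.9424% of Granite Manufacturing Inc.
Direct interest in Granite Manufacturing Inc: 27%.
Aggregating (R2): 1.739565% + 3.9424% + 27% = 32.681965%.

32.681965%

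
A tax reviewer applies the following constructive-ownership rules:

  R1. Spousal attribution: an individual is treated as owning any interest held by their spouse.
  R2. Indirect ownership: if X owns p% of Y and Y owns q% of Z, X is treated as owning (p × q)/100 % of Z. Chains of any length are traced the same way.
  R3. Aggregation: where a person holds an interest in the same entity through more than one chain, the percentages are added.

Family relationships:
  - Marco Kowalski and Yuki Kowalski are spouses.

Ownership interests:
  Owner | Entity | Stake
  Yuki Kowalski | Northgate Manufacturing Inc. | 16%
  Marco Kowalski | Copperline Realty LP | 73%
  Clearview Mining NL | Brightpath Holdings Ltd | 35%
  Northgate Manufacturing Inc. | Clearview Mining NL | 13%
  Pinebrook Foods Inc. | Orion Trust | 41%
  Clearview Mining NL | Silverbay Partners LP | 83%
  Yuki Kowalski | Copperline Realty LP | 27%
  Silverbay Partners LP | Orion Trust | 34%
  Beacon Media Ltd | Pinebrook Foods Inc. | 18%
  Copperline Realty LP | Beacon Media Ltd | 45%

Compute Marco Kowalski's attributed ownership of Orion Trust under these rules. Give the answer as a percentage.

By spousal attribution (R1), Marco Kowalski is treated as also owning Yuki Kowalski's interest in Copperline Realty LP, giving 73% + 27% = 100%.
By spousal attribution (R1), Marco Kowalski is treated as owning Yuki Kowalski's 16% interest in Northgate Manufacturing Inc.
Chain via Copperline Realty LP → Beacon Media Ltd → Pinebrook Foods Inc. (R2): 100% × 45% × 18% × 41% = 3.321% of Orion Trust.
Chain via Northgate Manufacturing Inc. → Clearview Mining NL → Silverbay Partners LP (R2): 16% × 13% × 83% × 34% = 0.586976% of Orion Trust.
Aggregating (R3): 3.321% + 0.586976% = 3.907976%.

3.907976%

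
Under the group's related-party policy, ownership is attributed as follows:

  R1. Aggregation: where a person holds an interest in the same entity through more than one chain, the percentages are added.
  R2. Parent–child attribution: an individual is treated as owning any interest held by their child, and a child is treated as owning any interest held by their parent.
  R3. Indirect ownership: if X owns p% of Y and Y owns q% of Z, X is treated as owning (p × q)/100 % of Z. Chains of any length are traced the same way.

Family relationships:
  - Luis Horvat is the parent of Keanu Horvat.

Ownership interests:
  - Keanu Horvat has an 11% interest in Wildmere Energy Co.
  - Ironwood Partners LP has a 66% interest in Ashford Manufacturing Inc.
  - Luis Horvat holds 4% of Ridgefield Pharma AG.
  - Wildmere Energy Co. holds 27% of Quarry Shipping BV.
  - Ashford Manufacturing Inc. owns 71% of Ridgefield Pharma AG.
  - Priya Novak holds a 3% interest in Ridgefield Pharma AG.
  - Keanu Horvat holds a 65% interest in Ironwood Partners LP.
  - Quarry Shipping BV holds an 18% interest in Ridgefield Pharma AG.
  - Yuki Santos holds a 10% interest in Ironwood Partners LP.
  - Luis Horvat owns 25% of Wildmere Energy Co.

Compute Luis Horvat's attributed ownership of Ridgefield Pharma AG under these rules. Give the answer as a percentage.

36.2086%

By parent–child attribution (R2), Luis Horvat is treated as also owning Keanu Horvat's interest in Wildmere Energy Co, giving 25% + 11% = 36%.
By parent–child attribution (R2), Luis Horvat is treated as owning Keanu Horvat's 65% interest in Ironwood Partners LP.
Chain via Wildmere Energy Co. → Quarry Shipping BV (R3): 36% × 27% × 18% = 1.7496% of Ridgefield Pharma AG.
Direct interest in Ridgefield Pharma AG: 4%.
Chain via Ironwood Partners LP → Ashford Manufacturing Inc. (R3): 65% × 66% × 71% = 30.459% of Ridgefield Pharma AG.
Aggregating (R1): 1.7496% + 4% + 30.459% = 36.2086%.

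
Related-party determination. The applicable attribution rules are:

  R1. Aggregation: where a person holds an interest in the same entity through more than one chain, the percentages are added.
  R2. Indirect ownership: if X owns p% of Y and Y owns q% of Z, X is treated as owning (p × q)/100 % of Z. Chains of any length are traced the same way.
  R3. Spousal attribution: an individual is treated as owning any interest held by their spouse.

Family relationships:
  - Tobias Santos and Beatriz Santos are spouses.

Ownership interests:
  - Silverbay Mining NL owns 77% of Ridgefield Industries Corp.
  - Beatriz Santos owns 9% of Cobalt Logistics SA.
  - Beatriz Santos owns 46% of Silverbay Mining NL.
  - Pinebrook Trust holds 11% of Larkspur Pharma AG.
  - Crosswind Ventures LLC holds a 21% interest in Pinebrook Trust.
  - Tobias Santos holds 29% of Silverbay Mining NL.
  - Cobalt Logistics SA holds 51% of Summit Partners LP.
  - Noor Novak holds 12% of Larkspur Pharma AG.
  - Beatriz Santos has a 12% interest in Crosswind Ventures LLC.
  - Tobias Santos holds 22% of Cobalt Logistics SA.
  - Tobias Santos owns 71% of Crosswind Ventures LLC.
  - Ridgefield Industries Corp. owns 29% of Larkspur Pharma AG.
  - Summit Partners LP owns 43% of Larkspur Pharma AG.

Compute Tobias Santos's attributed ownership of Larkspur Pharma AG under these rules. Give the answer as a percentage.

25.4631%

By spousal attribution (R3), Tobias Santos is treated as also owning Beatriz Santos's interest in Crosswind Ventures LLC, giving 71% + 12% = 83%.
By spousal attribution (R3), Tobias Santos is treated as also owning Beatriz Santos's interest in Silverbay Mining NL, giving 29% + 46% = 75%.
By spousal attribution (R3), Tobias Santos is treated as also owning Beatriz Santos's interest in Cobalt Logistics SA, giving 22% + 9% = 31%.
Chain via Crosswind Ventures LLC → Pinebrook Trust (R2): 83% × 21% × 11% = 1.9173% of Larkspur Pharma AG.
Chain via Silverbay Mining NL → Ridgefield Industries Corp. (R2): 75% × 77% × 29% = 16.7475% of Larkspur Pharma AG.
Chain via Cobalt Logistics SA → Summit Partners LP (R2): 31% × 51% × 43% = 6.7983% of Larkspur Pharma AG.
Aggregating (R1): 1.9173% + 16.7475% + 6.7983% = 25.4631%.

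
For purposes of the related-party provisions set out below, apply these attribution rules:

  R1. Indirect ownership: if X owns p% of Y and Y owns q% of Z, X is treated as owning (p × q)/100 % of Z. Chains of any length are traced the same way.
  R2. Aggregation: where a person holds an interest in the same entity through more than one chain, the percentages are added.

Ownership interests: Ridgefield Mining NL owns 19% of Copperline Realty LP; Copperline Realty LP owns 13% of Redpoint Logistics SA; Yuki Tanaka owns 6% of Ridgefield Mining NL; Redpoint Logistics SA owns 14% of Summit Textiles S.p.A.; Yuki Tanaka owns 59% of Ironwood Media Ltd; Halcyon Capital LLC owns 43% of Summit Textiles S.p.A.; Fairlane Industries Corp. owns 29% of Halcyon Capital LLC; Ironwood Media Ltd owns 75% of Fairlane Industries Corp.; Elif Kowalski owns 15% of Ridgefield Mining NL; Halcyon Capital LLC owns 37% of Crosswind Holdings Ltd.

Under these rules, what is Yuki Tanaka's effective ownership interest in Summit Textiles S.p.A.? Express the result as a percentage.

5.538723%

Chain via Ironwood Media Ltd → Fairlane Industries Corp. → Halcyon Capital LLC (R1): 59% × 75% × 29% × 43% = 5.517975% of Summit Textiles S.p.A.
Chain via Ridgefield Mining NL → Copperline Realty LP → Redpoint Logistics SA (R1): 6% × 19% × 13% × 14% = 0.020748% of Summit Textiles S.p.A.
Aggregating (R2): 5.517975% + 0.020748% = 5.538723%.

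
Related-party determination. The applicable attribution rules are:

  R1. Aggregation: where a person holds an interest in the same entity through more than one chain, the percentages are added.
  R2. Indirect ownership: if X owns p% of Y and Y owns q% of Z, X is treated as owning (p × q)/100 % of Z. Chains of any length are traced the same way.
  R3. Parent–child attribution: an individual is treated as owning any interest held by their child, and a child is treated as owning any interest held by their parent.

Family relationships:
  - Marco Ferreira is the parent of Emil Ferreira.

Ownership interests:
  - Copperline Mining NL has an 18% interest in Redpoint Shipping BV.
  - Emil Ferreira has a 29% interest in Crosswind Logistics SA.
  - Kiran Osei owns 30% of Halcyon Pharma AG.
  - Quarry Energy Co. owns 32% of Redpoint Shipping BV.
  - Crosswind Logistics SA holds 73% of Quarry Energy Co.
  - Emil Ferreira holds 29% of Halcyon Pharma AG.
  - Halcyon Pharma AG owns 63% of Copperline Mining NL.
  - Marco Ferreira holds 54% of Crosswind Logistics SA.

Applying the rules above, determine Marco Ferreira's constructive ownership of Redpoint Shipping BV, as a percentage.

22.6774%

By parent–child attribution (R3), Marco Ferreira is treated as also owning Emil Ferreira's interest in Crosswind Logistics SA, giving 54% + 29% = 83%.
By parent–child attribution (R3), Marco Ferreira is treated as owning Emil Ferreira's 29% interest in Halcyon Pharma AG.
Chain via Crosswind Logistics SA → Quarry Energy Co. (R2): 83% × 73% × 32% = 19.3888% of Redpoint Shipping BV.
Chain via Halcyon Pharma AG → Copperline Mining NL (R2): 29% × 63% × 18% = 3.2886% of Redpoint Shipping BV.
Aggregating (R1): 19.3888% + 3.2886% = 22.6774%.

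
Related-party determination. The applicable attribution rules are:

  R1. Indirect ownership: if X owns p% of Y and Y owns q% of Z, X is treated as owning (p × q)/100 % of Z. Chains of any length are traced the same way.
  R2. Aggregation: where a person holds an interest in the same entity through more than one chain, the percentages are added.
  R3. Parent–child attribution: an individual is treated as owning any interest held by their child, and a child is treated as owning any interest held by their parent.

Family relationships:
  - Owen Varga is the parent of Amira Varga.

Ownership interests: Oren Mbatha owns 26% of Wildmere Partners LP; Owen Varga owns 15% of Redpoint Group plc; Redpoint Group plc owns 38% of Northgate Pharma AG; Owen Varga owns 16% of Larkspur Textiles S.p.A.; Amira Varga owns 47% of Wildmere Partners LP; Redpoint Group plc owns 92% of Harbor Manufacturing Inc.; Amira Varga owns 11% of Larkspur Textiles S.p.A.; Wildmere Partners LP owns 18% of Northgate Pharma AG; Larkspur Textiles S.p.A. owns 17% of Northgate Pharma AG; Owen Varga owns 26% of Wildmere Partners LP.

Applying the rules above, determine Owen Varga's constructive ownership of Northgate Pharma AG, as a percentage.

23.43%

By parent–child attribution (R3), Owen Varga is treated as also owning Amira Varga's interest in Larkspur Textiles S.p.A, giving 16% + 11% = 27%.
By parent–child attribution (R3), Owen Varga is treated as also owning Amira Varga's interest in Wildmere Partners LP, giving 26% + 47% = 73%.
Chain via Larkspur Textiles S.p.A. (R1): 27% × 17% = 4.59% of Northgate Pharma AG.
Chain via Redpoint Group plc (R1): 15% × 38% = 5.7% of Northgate Pharma AG.
Chain via Wildmere Partners LP (R1): 73% × 18% = 13.14% of Northgate Pharma AG.
Aggregating (R2): 4.59% + 5.7% + 13.14% = 23.43%.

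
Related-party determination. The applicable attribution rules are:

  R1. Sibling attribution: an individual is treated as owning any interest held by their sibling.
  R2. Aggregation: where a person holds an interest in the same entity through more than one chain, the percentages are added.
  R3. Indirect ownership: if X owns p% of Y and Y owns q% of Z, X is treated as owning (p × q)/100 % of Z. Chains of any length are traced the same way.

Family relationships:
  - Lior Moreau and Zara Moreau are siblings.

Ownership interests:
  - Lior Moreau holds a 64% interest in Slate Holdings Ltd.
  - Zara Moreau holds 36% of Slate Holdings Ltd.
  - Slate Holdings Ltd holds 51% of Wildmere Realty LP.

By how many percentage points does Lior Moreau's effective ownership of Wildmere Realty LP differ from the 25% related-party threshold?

26

By sibling attribution (R1), Lior Moreau is treated as also owning Zara Moreau's interest in Slate Holdings Ltd, giving 64% + 36% = 100%.
Chain via Slate Holdings Ltd (R3): 100% × 51% = 51% of Wildmere Realty LP.
51% exceeds the 25% threshold by 26 percentage points.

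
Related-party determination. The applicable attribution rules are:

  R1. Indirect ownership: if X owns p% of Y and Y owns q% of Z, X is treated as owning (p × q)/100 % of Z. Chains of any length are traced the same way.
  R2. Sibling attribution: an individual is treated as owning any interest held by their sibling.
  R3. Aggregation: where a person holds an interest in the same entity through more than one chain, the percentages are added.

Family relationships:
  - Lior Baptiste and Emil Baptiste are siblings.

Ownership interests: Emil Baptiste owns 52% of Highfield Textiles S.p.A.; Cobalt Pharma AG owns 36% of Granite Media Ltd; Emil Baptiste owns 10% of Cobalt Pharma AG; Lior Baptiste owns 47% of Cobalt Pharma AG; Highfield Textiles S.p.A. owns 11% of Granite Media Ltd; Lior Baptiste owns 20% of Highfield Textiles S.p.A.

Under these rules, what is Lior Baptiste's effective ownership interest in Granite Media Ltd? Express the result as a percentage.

28.44%

By sibling attribution (R2), Lior Baptiste is treated as also owning Emil Baptiste's interest in Cobalt Pharma AG, giving 47% + 10% = 57%.
By sibling attribution (R2), Lior Baptiste is treated as also owning Emil Baptiste's interest in Highfield Textiles S.p.A, giving 20% + 52% = 72%.
Chain via Cobalt Pharma AG (R1): 57% × 36% = 20.52% of Granite Media Ltd.
Chain via Highfield Textiles S.p.A. (R1): 72% × 11% = 7.92% of Granite Media Ltd.
Aggregating (R3): 20.52% + 7.92% = 28.44%.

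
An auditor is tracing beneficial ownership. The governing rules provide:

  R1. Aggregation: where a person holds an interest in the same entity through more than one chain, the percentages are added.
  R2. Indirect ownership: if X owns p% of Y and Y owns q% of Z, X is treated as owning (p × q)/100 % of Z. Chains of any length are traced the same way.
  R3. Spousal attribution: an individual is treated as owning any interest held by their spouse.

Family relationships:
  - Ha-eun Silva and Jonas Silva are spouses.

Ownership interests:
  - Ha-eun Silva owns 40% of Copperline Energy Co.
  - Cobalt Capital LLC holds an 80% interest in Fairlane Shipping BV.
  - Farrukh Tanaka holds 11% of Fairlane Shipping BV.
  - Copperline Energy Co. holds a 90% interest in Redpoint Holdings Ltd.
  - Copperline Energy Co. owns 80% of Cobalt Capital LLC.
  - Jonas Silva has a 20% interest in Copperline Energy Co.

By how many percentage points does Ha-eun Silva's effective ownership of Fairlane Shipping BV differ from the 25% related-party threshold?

By spousal attribution (R3), Ha-eun Silva is treated as also owning Jonas Silva's interest in Copperline Energy Co, giving 40% + 20% = 60%.
Chain via Copperline Energy Co. → Cobalt Capital LLC (R2): 60% × 80% × 80% = 38.4% of Fairlane Shipping BV.
38.4% exceeds the 25% threshold by 13.4 percentage points.

13.4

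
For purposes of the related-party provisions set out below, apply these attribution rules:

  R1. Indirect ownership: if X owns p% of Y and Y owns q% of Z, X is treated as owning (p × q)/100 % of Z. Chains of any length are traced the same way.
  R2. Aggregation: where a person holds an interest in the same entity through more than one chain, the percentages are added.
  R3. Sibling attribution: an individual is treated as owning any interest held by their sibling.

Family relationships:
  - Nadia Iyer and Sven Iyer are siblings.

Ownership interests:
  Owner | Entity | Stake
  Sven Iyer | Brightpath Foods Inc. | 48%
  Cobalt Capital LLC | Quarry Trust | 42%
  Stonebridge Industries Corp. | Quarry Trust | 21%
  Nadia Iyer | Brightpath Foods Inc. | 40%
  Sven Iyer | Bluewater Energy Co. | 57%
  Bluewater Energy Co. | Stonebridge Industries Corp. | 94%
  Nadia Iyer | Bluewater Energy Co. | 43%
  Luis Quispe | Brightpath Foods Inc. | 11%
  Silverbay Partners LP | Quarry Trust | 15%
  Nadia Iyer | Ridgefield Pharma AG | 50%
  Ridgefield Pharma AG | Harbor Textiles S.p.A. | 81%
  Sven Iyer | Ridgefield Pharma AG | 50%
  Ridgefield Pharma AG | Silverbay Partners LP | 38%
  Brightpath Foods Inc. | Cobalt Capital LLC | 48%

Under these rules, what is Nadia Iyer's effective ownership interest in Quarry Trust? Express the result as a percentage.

By sibling attribution (R3), Nadia Iyer is treated as also owning Sven Iyer's interest in Bluewater Energy Co, giving 43% + 57% = 100%.
By sibling attribution (R3), Nadia Iyer is treated as also owning Sven Iyer's interest in Ridgefield Pharma AG, giving 50% + 50% = 100%.
By sibling attribution (R3), Nadia Iyer is treated as also owning Sven Iyer's interest in Brightpath Foods Inc, giving 40% + 48% = 88%.
Chain via Bluewater Energy Co. → Stonebridge Industries Corp. (R1): 100% × 94% × 21% = 19.74% of Quarry Trust.
Chain via Ridgefield Pharma AG → Silverbay Partners LP (R1): 100% × 38% × 15% = 5.7% of Quarry Trust.
Chain via Brightpath Foods Inc. → Cobalt Capital LLC (R1): 88% × 48% × 42% = 17.7408% of Quarry Trust.
Aggregating (R2): 19.74% + 5.7% + 17.7408% = 43.1808%.

43.1808%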